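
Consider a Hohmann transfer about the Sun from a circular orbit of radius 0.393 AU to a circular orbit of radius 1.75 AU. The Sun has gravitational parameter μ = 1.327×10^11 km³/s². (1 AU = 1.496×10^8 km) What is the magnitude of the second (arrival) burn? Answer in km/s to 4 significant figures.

In km: r₁ = 0.393 × 1.496×10^8 = 5.87928×10^7 km; r₂ = 1.75 × 1.496×10^8 = 2.618×10^8 km.
The Hohmann ellipse has a_t = (r₁ + r₂)/2 = 1.602964×10^8 km.
Circular speed at r = 2.618×10^8 km: v_c = √(μ/r) = 22.514 km/s.
Transfer-orbit speed at the same r (vis-viva, a = a_t): v_t = √[μ(2/r − 1/a_t)] = 13.635 km/s.
Δv₂ = |v_t − v_c| = |13.635 − 22.514| = 8.879 km/s.

Δv₂ = 8.879 km/s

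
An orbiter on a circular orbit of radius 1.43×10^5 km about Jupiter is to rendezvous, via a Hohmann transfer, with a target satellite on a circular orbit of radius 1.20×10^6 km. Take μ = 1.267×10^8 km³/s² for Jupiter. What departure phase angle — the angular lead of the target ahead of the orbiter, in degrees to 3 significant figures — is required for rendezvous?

The Hohmann ellipse has a_t = (r₁ + r₂)/2 = 6.715×10^5 km.
Transfer time t = π√(a_t³/μ) = 1.5358×10^5 s.
The target's mean motion on its circular orbit is ω₂ = √(μ/r₂³) = 8.5628×10^-6 rad/s.
Angle swept by the target during transfer: ω₂·t = 1.3151 rad = 75.35°.
The orbiter traverses 180° on the transfer ellipse, so the target must lead by 180° − 75.35° = 105°.

φ = 105°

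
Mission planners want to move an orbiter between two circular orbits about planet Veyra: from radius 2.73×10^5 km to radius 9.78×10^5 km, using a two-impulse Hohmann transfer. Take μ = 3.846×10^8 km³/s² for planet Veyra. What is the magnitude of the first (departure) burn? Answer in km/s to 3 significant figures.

Δv₁ = 9.40 km/s

The Hohmann ellipse has a_t = (r₁ + r₂)/2 = 6.255×10^5 km.
Circular speed at r = 2.730×10^5 km: v_c = √(μ/r) = 37.534 km/s.
Transfer-orbit speed at the same r (vis-viva, a = a_t): v_t = √[μ(2/r − 1/a_t)] = 46.933 km/s.
Δv₁ = |v_t − v_c| = |46.933 − 37.534| = 9.399 km/s.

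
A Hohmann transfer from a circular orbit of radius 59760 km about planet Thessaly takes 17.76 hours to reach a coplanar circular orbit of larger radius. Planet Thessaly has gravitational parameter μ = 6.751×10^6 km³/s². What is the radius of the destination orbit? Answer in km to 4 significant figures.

Transfer time t = 17.76 hours = 63936 s, and t = π√(a_t³/μ).
So a_t = (μ t²/π²)^(1/3) = (6.751×10^6 × (63936)² / π²)^(1/3) = 1.4088×10^5 km.
Since a_t = (r₁ + r₂)/2, r₂ = 2a_t − r₁ = 2×1.4088×10^5 − 59760 = 2.220×10^5 km.

r₂ = 2.220×10^5 km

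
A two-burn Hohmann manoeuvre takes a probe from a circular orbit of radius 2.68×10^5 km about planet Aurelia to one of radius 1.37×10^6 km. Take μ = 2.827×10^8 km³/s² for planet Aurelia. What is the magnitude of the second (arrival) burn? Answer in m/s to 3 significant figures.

Δv₂ = 6150 m/s

Transfer-ellipse semi-major axis a_t = (r₁ + r₂)/2 = (2.680×10^5 + 1.370×10^6)/2 = 8.190×10^5 km.
On the circular orbit at r = 1.370×10^6 km, v_c = √(μ/r) = 14.365 km/s.
Vis-viva on the transfer ellipse at r = 1.370×10^6 km gives v_t = √[μ(2/r − 1/a_t)] = 8.2173 km/s.
Δv₂ = |v_t − v_c| = |8.2173 − 14.365| = 6.148 km/s.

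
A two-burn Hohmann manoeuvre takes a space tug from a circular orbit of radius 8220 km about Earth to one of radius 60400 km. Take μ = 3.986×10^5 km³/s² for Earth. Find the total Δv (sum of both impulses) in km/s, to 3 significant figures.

Δv = 3.59 km/s

Transfer-ellipse semi-major axis a_t = (r₁ + r₂)/2 = (8220 + 60400)/2 = 34310 km.
Circular speed at r₁: v₁ = √(μ/r₁) = √(3.986×10^5/8220) = 6.96358 km/s.
On the transfer ellipse at r₁, vis-viva gives v_p = √[μ(2/r₁ − 1/a_t)] = 9.23934 km/s.
First burn Δv₁ = |v_p − v₁| = 2.2758 km/s.
At r₂, v₂ = √(μ/r₂) = 2.5689 km/s.
Transfer-orbit speed at r₂: v_a = √[μ(2/r₂ − 1/a_t)] = 1.2574 km/s.
Second burn Δv₂ = |v₂ − v_a| = 1.3115 km/s.
Δv = Δv₁ + Δv₂ = 2.2758 + 1.3115 = 3.587 km/s.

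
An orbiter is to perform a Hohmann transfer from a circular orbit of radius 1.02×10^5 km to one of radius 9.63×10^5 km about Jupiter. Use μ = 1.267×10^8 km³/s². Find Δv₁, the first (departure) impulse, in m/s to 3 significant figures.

Δv₁ = 12200 m/s

The Hohmann ellipse has a_t = (r₁ + r₂)/2 = 5.325×10^5 km.
Circular speed at r = 1.020×10^5 km: v_c = √(μ/r) = 35.244 km/s.
Transfer-orbit speed at the same r (vis-viva, a = a_t): v_t = √[μ(2/r − 1/a_t)] = 47.396 km/s.
Δv₁ = |v_t − v_c| = |47.396 − 35.244| = 12.15 km/s.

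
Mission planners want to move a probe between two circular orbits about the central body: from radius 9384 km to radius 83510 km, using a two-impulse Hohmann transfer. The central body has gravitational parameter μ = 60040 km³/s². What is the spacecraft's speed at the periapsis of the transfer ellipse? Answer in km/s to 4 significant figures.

v = 3.392 km/s

The Hohmann ellipse has a_t = (r₁ + r₂)/2 = 46447 km.
The periapsis of the transfer ellipse is at r = 9384 km.
Vis-viva: v = √[μ(2/r − 1/a_t)] = √[60040 × (2/9384 − 1/46447)] = 3.392 km/s.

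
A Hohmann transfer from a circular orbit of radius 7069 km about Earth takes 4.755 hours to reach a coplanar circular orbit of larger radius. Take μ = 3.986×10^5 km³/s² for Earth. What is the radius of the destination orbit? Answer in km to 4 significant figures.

r₂ = 38510 km

Transfer time t = 4.755 hours = 17118 s, and t = π√(a_t³/μ).
So a_t = (μ t²/π²)^(1/3) = (3.986×10^5 × (17118)² / π²)^(1/3) = 22788 km.
Since a_t = (r₁ + r₂)/2, r₂ = 2a_t − r₁ = 2×22788 − 7069 = 38507 km.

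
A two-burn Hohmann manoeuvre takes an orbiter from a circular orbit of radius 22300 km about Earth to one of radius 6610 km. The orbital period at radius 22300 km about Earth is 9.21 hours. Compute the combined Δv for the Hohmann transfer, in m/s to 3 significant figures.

From Kepler's third law T² = 4π²r³/μ at r = 22300 km, T = 9.21 hours = 9.21 × 3600 s = 33156 s: μ = 4π²r³/T² = 3.98245×10^5 km³/s².
Transfer-ellipse semi-major axis a_t = (r₁ + r₂)/2 = (22300 + 6610)/2 = 14455 km.
Circular speed at r₁: v₁ = √(μ/r₁) = √(3.98245×10^5/22300) = 4.226 km/s.
Transfer-orbit speed at r₁ (vis-viva): v_a = √[μ(2/r₁ − 1/a_t)] = 2.858 km/s.
First burn Δv₁ = |v_a − v₁| = 1.368 km/s.
Circular speed at r₂: v₂ = √(μ/r₂) = 7.762 km/s.
Transfer-orbit speed at r₂: v_p = √[μ(2/r₂ − 1/a_t)] = 9.641 km/s.
Second burn Δv₂ = |v₂ − v_p| = 1.879 km/s.
Δv = Δv₁ + Δv₂ = 1.368 + 1.879 = 3.247 km/s.

Δv = 3250 m/s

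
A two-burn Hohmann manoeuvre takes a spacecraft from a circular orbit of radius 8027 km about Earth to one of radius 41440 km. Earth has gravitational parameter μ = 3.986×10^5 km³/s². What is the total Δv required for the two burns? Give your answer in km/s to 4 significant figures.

Δv = 3.409 km/s

Semi-major axis of the transfer orbit: a_t = (8027 + 41440)/2 = 24733.5 km.
At r₁ the circular-orbit speed is v₁ = √(μ/r₁) = 7.0468 km/s.
On the transfer ellipse at r₁, v² = μ(2/r − 1/a) gives v_p = √[μ(2/r₁ − 1/a_t)] = 9.1213 km/s.
First burn Δv₁ = |v_p − v₁| = 2.0745 km/s.
Circular speed at r₂: v₂ = √(μ/r₂) = 3.1014 km/s.
Transfer-orbit speed at r₂: v_a = √[μ(2/r₂ − 1/a_t)] = 1.7668 km/s.
Second burn Δv₂ = |v₂ − v_a| = 1.3346 km/s.
Total Δv = Δv₁ + Δv₂ = 3.409 km/s.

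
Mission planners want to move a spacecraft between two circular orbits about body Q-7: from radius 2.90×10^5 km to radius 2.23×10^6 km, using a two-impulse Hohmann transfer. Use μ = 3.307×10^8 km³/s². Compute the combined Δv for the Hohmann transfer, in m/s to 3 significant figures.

Δv = 17500 m/s

The Hohmann ellipse has a_t = (r₁ + r₂)/2 = 1.260×10^6 km.
At r₁ the circular-orbit speed is v₁ = √(μ/r₁) = 33.769 km/s.
Transfer-orbit speed at r₁ (vis-viva): v_p = √[μ(2/r₁ − 1/a_t)] = 44.925 km/s.
First burn Δv₁ = |v_p − v₁| = 11.156 km/s.
At r₂, v₂ = √(μ/r₂) = 12.1777 km/s.
Transfer-orbit speed at r₂: v_a = √[μ(2/r₂ − 1/a_t)] = 5.84223 km/s.
Second burn Δv₂ = |v₂ − v_a| = 6.3355 km/s.
Δv = Δv₁ + Δv₂ = 11.156 + 6.3355 = 17.49 km/s.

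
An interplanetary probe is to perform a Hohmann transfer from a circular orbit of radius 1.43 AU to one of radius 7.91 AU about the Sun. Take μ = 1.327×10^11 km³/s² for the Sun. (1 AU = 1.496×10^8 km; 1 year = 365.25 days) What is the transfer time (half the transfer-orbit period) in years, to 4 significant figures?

t = 5.046 years

In km: r₁ = 1.43 × 1.496×10^8 = 2.13928×10^8 km; r₂ = 7.91 × 1.496×10^8 = 1.183336×10^9 km.
Semi-major axis of the transfer orbit: a_t = (2.13928×10^8 + 1.183336×10^9)/2 = 6.98632×10^8 km.
Half the transfer-orbit period gives t = π√(a_t³/μ) = 1.5925×10^8 s.
Converting: 1.5925×10^8 s ÷ 3.15576×10^7 s/year (365.25 × 86400) = 5.046 years.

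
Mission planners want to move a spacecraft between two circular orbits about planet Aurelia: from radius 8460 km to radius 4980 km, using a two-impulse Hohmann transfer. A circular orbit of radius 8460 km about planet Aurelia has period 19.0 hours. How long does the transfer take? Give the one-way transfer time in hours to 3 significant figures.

From Kepler's third law T² = 4π²r³/μ at r = 8460 km, T = 19.0 hours = 19.0 × 3600 s = 68400 s: μ = 4π²r³/T² = 5109.27 km³/s².
Semi-major axis of the transfer orbit: a_t = (8460 + 4980)/2 = 6720 km.
Transfer time t = π√(a_t³/μ) = π√((6720)³ / 5109.27) = 24212 s.
Converting: 24212 s ÷ 3600 s/hour = 6.73 hours.

t = 6.73 hours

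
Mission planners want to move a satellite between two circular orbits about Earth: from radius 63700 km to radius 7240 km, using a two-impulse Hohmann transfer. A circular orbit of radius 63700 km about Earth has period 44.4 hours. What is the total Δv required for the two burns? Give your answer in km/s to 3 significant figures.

Δv = 3.90 km/s

From Kepler's third law T² = 4π²r³/μ at r = 63700 km, T = 44.4 hours = 44.4 × 3600 s = 1.5984×10^5 s: μ = 4π²r³/T² = 3.99399×10^5 km³/s².
The Hohmann ellipse has a_t = (r₁ + r₂)/2 = 35470 km.
At r₁ the circular-orbit speed is v₁ = √(μ/r₁) = 2.504 km/s.
Transfer-orbit speed at r₁ (vis-viva equation): v_a = √[μ(2/r₁ − 1/a_t)] = 1.131 km/s.
First burn Δv₁ = |v_a − v₁| = 1.373 km/s.
At r₂, v₂ = √(μ/r₂) = 7.427 km/s.
Transfer-orbit speed at r₂: v_p = √[μ(2/r₂ − 1/a_t)] = 9.953 km/s.
Second burn Δv₂ = |v₂ − v_p| = 2.526 km/s.
Δv = Δv₁ + Δv₂ = 1.373 + 2.526 = 3.899 km/s.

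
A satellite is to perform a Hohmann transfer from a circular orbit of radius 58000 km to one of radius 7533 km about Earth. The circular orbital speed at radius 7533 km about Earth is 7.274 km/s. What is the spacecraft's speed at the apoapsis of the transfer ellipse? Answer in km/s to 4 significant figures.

From the circular-orbit relation v² = μ/r at r = 7533 km: μ = v²r = (7.274)² × 7533 = 3.98579×10^5 km³/s².
The Hohmann ellipse has a_t = (r₁ + r₂)/2 = 32766.5 km.
The apoapsis of the transfer ellipse is at r = 58000 km.
Applying v² = μ(2/r − 1/a_t): v = 1.257 km/s.

v = 1.257 km/s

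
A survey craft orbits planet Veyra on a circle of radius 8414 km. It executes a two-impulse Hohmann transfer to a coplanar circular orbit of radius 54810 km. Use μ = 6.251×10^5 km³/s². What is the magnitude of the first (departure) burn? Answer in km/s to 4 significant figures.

Semi-major axis of the transfer orbit: a_t = (8414 + 54810)/2 = 31612 km.
On the circular orbit at r = 8414 km, v_c = √(μ/r) = 8.61933 km/s.
Vis-viva on the transfer ellipse at r = 8414 km gives v_t = √[μ(2/r − 1/a_t)] = 11.3495 km/s.
Δv₁ = |v_t − v_c| = |11.3495 − 8.61933| = 2.730 km/s.

Δv₁ = 2.730 km/s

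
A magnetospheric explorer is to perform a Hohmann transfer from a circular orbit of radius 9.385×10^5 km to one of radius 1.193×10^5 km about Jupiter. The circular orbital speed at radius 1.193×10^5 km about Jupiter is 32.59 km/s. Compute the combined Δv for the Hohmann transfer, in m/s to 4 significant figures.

From the circular-orbit relation v² = μ/r at r = 1.193×10^5 km: μ = v²r = (32.59)² × 1.193×10^5 = 1.26709×10^8 km³/s².
Transfer-ellipse semi-major axis a_t = (r₁ + r₂)/2 = (9.385×10^5 + 1.193×10^5)/2 = 5.289×10^5 km.
Circular speed at r₁: v₁ = √(μ/r₁) = √(1.26709×10^8/9.385×10^5) = 11.6195 km/s.
Transfer-orbit speed at r₁ (v² = μ(2/r − 1/a)): v_a = √[μ(2/r₁ − 1/a_t)] = 5.51850 km/s.
First burn Δv₁ = |v_a − v₁| = 6.101 km/s.
At r₂, v₂ = √(μ/r₂) = 32.59 km/s.
Transfer-orbit speed at r₂: v_p = √[μ(2/r₂ − 1/a_t)] = 43.41 km/s.
Second burn Δv₂ = |v₂ − v_p| = 10.82 km/s.
Δv = Δv₁ + Δv₂ = 6.101 + 10.82 = 16.92 km/s.

Δv = 16920 m/s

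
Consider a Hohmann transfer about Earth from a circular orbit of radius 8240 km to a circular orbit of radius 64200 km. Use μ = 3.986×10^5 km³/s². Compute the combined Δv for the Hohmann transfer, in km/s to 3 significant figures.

Δv = 3.61 km/s

The Hohmann ellipse has a_t = (r₁ + r₂)/2 = 36220 km.
Circular speed at r₁: v₁ = √(μ/r₁) = √(3.986×10^5/8240) = 6.955 km/s.
Transfer-orbit speed at r₁ (vis-viva): v_p = √[μ(2/r₁ − 1/a_t)] = 9.260 km/s.
First burn Δv₁ = |v_p − v₁| = 2.305 km/s.
Circular speed at r₂: v₂ = √(μ/r₂) = 2.4917 km/s.
Transfer-orbit speed at r₂: v_a = √[μ(2/r₂ − 1/a_t)] = 1.1885 km/s.
Second burn Δv₂ = |v₂ − v_a| = 1.303 km/s.
Total Δv = Δv₁ + Δv₂ = 3.608 km/s.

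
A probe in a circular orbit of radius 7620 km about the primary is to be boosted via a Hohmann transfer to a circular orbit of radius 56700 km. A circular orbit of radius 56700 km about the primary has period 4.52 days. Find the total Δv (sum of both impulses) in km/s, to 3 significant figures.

Δv = 1.28 km/s

From Kepler's third law T² = 4π²r³/μ at r = 56700 km, T = 4.52 days = 4.52 × 86400 s = 3.90528×10^5 s: μ = 4π²r³/T² = 47185.1 km³/s².
The Hohmann ellipse has a_t = (r₁ + r₂)/2 = 32160 km.
Circular speed at r₁: v₁ = √(μ/r₁) = √(47185.1/7620) = 2.4884 km/s.
On the transfer ellipse at r₁, vis-viva gives v_p = √[μ(2/r₁ − 1/a_t)] = 3.3041 km/s.
First burn Δv₁ = |v_p − v₁| = 0.8157 km/s.
Circular speed at r₂: v₂ = √(μ/r₂) = 0.9122 km/s.
Transfer-orbit speed at r₂: v_a = √[μ(2/r₂ − 1/a_t)] = 0.4440 km/s.
Second burn Δv₂ = |v₂ − v_a| = 0.4682 km/s.
Total Δv = Δv₁ + Δv₂ = 1.284 km/s.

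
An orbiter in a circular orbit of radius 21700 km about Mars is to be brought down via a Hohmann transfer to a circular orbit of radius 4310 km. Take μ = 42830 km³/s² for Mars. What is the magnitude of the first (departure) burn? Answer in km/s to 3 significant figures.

The Hohmann ellipse has a_t = (r₁ + r₂)/2 = 13005 km.
Circular speed at r = 21700 km: v_c = √(μ/r) = 1.4049 km/s.
Vis-viva on the transfer ellipse at r = 21700 km gives v_t = √[μ(2/r − 1/a_t)] = 0.80877 km/s.
Δv₁ = |v_t − v_c| = |0.80877 − 1.4049| = 0.5961 km/s.

Δv₁ = 0.596 km/s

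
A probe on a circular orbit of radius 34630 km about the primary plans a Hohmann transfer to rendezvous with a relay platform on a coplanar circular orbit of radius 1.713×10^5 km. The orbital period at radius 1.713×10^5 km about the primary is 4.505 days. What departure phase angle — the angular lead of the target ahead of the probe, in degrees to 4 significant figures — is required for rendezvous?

φ = 96.12°

From Kepler's third law T² = 4π²r³/μ at r = 1.713×10^5 km, T = 4.505 days = 4.505 × 86400 s = 3.89232×10^5 s: μ = 4π²r³/T² = 1.30983×10^6 km³/s².
The Hohmann ellipse has a_t = (r₁ + r₂)/2 = 1.02965×10^5 km.
Transfer time t = π√(a_t³/μ) = 90690 s.
The target's mean motion on its circular orbit is ω₂ = √(μ/r₂³) = 1.614×10^-5 rad/s.
Angle swept by the target during transfer: ω₂·t = 1.464 rad = 83.88°.
Arrival is 180° from departure on the ellipse, so φ = 180° − 83.88° = 96.12°.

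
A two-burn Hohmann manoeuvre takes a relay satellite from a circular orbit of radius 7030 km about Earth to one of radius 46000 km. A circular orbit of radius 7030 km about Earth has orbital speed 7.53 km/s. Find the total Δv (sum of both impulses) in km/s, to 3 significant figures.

From the circular-orbit relation v² = μ/r at r = 7030 km: μ = v²r = (7.53)² × 7030 = 3.98607×10^5 km³/s².
Transfer-ellipse semi-major axis a_t = (r₁ + r₂)/2 = (7030 + 46000)/2 = 26515 km.
At r₁ the circular-orbit speed is v₁ = √(μ/r₁) = 7.530 km/s.
On the transfer ellipse at r₁, vis-viva equation gives v_p = √[μ(2/r₁ − 1/a_t)] = 9.918 km/s.
First burn Δv₁ = |v_p − v₁| = 2.388 km/s.
At r₂, v₂ = √(μ/r₂) = 2.944 km/s.
Transfer-orbit speed at r₂: v_a = √[μ(2/r₂ − 1/a_t)] = 1.516 km/s.
Second burn Δv₂ = |v₂ − v_a| = 1.428 km/s.
Total Δv = Δv₁ + Δv₂ = 3.816 km/s.

Δv = 3.82 km/s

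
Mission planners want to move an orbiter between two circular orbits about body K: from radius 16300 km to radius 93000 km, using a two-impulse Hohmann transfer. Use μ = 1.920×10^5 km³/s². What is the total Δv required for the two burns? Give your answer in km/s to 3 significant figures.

Δv = 1.70 km/s

Semi-major axis of the transfer orbit: a_t = (16300 + 93000)/2 = 54650 km.
Circular speed at r₁: v₁ = √(μ/r₁) = √(1.920×10^5/16300) = 3.432 km/s.
Transfer-orbit speed at r₁ (vis-viva): v_p = √[μ(2/r₁ − 1/a_t)] = 4.477 km/s.
First burn Δv₁ = |v_p − v₁| = 1.045 km/s.
At r₂, v₂ = √(μ/r₂) = 1.4368 km/s.
Transfer-orbit speed at r₂: v_a = √[μ(2/r₂ − 1/a_t)] = 0.78471 km/s.
Second burn Δv₂ = |v₂ − v_a| = 0.6521 km/s.
Total Δv = Δv₁ + Δv₂ = 1.697 km/s.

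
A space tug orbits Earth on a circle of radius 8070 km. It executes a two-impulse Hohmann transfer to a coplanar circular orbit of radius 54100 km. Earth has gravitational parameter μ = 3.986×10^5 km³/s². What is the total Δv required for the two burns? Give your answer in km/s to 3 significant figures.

Δv = 3.57 km/s

Transfer-ellipse semi-major axis a_t = (r₁ + r₂)/2 = (8070 + 54100)/2 = 31085 km.
At r₁ the circular-orbit speed is v₁ = √(μ/r₁) = 7.028 km/s.
On the transfer ellipse at r₁, v² = μ(2/r − 1/a) gives v_p = √[μ(2/r₁ − 1/a_t)] = 9.272 km/s.
First burn Δv₁ = |v_p − v₁| = 2.244 km/s.
At r₂, v₂ = √(μ/r₂) = 2.714 km/s.
Transfer-orbit speed at r₂: v_a = √[μ(2/r₂ − 1/a_t)] = 1.383 km/s.
Second burn Δv₂ = |v₂ − v_a| = 1.331 km/s.
Total Δv = Δv₁ + Δv₂ = 3.575 km/s.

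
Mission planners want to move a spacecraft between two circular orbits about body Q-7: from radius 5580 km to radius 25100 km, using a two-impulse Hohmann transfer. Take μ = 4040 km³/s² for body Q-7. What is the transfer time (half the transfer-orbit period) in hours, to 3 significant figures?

Transfer-ellipse semi-major axis a_t = (r₁ + r₂)/2 = (5580 + 25100)/2 = 15340 km.
Transfer time t = π√(a_t³/μ) = π√((15340)³ / 4040) = 93910 s.
Converting: 93910 s ÷ 3600 s/hour = 26.1 hours.

t = 26.1 hours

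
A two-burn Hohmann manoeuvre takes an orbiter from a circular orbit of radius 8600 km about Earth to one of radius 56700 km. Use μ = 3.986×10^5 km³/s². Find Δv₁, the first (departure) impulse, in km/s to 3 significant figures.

Δv₁ = 2.16 km/s

Transfer-ellipse semi-major axis a_t = (r₁ + r₂)/2 = (8600 + 56700)/2 = 32650 km.
Circular speed at r = 8600 km: v_c = √(μ/r) = 6.808 km/s.
Transfer-orbit speed at the same r (vis-viva, a = a_t): v_t = √[μ(2/r − 1/a_t)] = 8.972 km/s.
Δv₁ = |v_t − v_c| = |8.972 − 6.808| = 2.164 km/s.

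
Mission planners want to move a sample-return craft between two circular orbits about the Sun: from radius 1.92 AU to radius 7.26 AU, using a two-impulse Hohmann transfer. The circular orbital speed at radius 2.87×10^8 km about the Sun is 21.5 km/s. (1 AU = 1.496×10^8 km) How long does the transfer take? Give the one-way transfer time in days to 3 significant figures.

From the circular-orbit relation v² = μ/r at r = 2.87×10^8 km: μ = v²r = (21.5)² × 2.87×10^8 = 1.32666×10^11 km³/s².
In km: r₁ = 1.92 × 1.496×10^8 = 2.87232×10^8 km; r₂ = 7.26 × 1.496×10^8 = 1.086096×10^9 km.
Semi-major axis of the transfer orbit: a_t = (2.87232×10^8 + 1.086096×10^9)/2 = 6.86664×10^8 km.
Transfer time t = π√(a_t³/μ) = π√((6.86664×10^8)³ / 1.32666×10^11) = 1.552×10^8 s.
Converting: 1.552×10^8 s ÷ 86400 s/day = 1800 days.

t = 1800 days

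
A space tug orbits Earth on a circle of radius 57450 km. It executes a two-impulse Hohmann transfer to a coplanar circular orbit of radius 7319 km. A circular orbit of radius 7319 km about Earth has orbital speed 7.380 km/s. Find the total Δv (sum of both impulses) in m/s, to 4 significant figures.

From the circular-orbit relation v² = μ/r at r = 7319 km: μ = v²r = (7.380)² × 7319 = 3.98625×10^5 km³/s².
The Hohmann ellipse has a_t = (r₁ + r₂)/2 = 32384.5 km.
Circular speed at r₁: v₁ = √(μ/r₁) = √(3.98625×10^5/57450) = 2.63413 km/s.
Transfer-orbit speed at r₁ (v² = μ(2/r − 1/a)): v_a = √[μ(2/r₁ − 1/a_t)] = 1.25226 km/s.
First burn Δv₁ = |v_a − v₁| = 1.3819 km/s.
Circular speed at r₂: v₂ = √(μ/r₂) = 7.3800 km/s.
Transfer-orbit speed at r₂: v_p = √[μ(2/r₂ − 1/a_t)] = 9.8295 km/s.
Second burn Δv₂ = |v₂ − v_p| = 2.4495 km/s.
Δv = Δv₁ + Δv₂ = 1.3819 + 2.4495 = 3.831 km/s.

Δv = 3831 m/s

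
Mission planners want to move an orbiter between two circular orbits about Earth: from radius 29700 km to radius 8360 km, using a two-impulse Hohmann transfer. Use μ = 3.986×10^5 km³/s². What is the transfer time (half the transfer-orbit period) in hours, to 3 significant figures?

t = 3.63 hours

Semi-major axis of the transfer orbit: a_t = (29700 + 8360)/2 = 19030 km.
Half the transfer-orbit period gives t = π√(a_t³/μ) = 13060 s.
Converting: 13060 s ÷ 3600 s/hour = 3.63 hours.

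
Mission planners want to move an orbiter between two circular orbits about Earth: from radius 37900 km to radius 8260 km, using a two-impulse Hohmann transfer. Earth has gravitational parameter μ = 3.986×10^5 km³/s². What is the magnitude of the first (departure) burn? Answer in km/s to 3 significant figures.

Δv₁ = 1.30 km/s

The Hohmann ellipse has a_t = (r₁ + r₂)/2 = 23080 km.
On the circular orbit at r = 37900 km, v_c = √(μ/r) = 3.243 km/s.
Vis-viva on the transfer ellipse at r = 37900 km gives v_t = √[μ(2/r − 1/a_t)] = 1.940 km/s.
Δv₁ = |v_t − v_c| = |1.940 − 3.243| = 1.303 km/s.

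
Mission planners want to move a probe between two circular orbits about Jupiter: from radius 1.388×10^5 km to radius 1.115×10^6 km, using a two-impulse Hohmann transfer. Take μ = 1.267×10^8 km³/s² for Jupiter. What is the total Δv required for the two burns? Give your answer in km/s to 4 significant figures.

Transfer-ellipse semi-major axis a_t = (r₁ + r₂)/2 = (1.388×10^5 + 1.115×10^6)/2 = 6.269×10^5 km.
Circular speed at r₁: v₁ = √(μ/r₁) = √(1.267×10^8/1.388×10^5) = 30.21 km/s.
Transfer-orbit speed at r₁ (vis-viva): v_p = √[μ(2/r₁ − 1/a_t)] = 40.29 km/s.
First burn Δv₁ = |v_p − v₁| = 10.08 km/s.
At r₂, v₂ = √(μ/r₂) = 10.66 km/s.
Transfer-orbit speed at r₂: v_a = √[μ(2/r₂ − 1/a_t)] = 5.016 km/s.
Second burn Δv₂ = |v₂ − v_a| = 5.644 km/s.
Δv = Δv₁ + Δv₂ = 10.08 + 5.644 = 15.72 km/s.

Δv = 15.72 km/s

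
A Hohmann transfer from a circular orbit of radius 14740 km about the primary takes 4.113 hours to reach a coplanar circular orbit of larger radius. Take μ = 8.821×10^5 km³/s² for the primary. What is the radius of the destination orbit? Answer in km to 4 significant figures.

r₂ = 39180 km

Transfer time t = 4.113 hours = 14806.8 s, and t = π√(a_t³/μ).
So a_t = (μ t²/π²)^(1/3) = (8.821×10^5 × (14806.8)² / π²)^(1/3) = 26960 km.
Since a_t = (r₁ + r₂)/2, r₂ = 2a_t − r₁ = 2×26960 − 14740 = 39180 km.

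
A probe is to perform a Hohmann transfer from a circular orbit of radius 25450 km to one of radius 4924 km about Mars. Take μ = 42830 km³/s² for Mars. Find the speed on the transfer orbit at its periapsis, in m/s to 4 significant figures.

Semi-major axis of the transfer orbit: a_t = (25450 + 4924)/2 = 15187 km.
At periapsis, r = 4924 km.
From the vis-viva equation, v = √[μ(2/r − 1/a_t)] = 3.818 km/s.

v = 3818 m/s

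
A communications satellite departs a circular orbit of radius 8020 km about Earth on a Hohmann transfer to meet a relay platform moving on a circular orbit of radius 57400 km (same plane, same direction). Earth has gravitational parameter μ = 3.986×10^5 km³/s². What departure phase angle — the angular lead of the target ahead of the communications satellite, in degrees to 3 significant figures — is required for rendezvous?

Semi-major axis of the transfer orbit: a_t = (8020 + 57400)/2 = 32710 km.
The half-period of the transfer ellipse is t = π√(a_t³/μ) = 29437.6 s.
The target's mean motion on its circular orbit is ω₂ = √(μ/r₂³) = 4.59093×10^-5 rad/s.
Angle swept by the target during transfer: ω₂·t = 1.35146 rad = 77.43°.
The communications satellite traverses 180° on the transfer ellipse, so the target must lead by 180° − 77.43° = 103°.

φ = 103°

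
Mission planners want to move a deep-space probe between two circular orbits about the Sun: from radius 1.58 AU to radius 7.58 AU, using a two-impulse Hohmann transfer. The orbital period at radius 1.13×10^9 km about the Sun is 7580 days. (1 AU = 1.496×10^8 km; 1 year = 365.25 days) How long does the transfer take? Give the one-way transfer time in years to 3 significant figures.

t = 4.90 years

From Kepler's third law T² = 4π²r³/μ at r = 1.13×10^9 km, T = 7580 days = 7580 × 86400 s = 6.54912×10^8 s: μ = 4π²r³/T² = 1.32810×10^11 km³/s².
In km: r₁ = 1.58 × 1.496×10^8 = 2.36368×10^8 km; r₂ = 7.58 × 1.496×10^8 = 1.133968×10^9 km.
The Hohmann ellipse has a_t = (r₁ + r₂)/2 = 6.85168×10^8 km.
Transfer time t = π√(a_t³/μ) = π√((6.85168×10^8)³ / 1.32810×10^11) = 1.546×10^8 s.
Converting: 1.546×10^8 s ÷ 3.15576×10^7 s/year (365.25 × 86400) = 4.90 years.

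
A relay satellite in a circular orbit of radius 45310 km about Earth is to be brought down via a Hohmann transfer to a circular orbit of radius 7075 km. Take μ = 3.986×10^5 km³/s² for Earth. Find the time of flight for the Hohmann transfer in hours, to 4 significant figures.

t = 5.859 hours

Transfer-ellipse semi-major axis a_t = (r₁ + r₂)/2 = (45310 + 7075)/2 = 26192.5 km.
By Kepler's third law the transfer-orbit period is T = 2π√(a_t³/μ), so t = T/2 = 21093 s.
Converting: 21093 s ÷ 3600 s/hour = 5.859 hours.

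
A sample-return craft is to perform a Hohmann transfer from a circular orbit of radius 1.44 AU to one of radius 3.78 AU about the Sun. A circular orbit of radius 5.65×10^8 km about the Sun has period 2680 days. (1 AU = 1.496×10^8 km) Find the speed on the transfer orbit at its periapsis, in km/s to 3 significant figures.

v = 29.9 km/s

From Kepler's third law T² = 4π²r³/μ at r = 5.65×10^8 km, T = 2680 days = 2680 × 86400 s = 2.31552×10^8 s: μ = 4π²r³/T² = 1.32803×10^11 km³/s².
In km: r₁ = 1.44 × 1.496×10^8 = 2.15424×10^8 km; r₂ = 3.78 × 1.496×10^8 = 5.65488×10^8 km.
Transfer-ellipse semi-major axis a_t = (r₁ + r₂)/2 = (2.15424×10^8 + 5.65488×10^8)/2 = 3.90456×10^8 km.
At periapsis, r = 2.15424×10^8 km.
From the vis-viva equation, v = √[μ(2/r − 1/a_t)] = 29.88 km/s.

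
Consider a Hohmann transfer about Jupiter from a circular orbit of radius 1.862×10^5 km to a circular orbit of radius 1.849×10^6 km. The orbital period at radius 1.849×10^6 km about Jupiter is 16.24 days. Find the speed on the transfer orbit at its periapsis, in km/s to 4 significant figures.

v = 35.17 km/s

From Kepler's third law T² = 4π²r³/μ at r = 1.849×10^6 km, T = 16.24 days = 16.24 × 86400 s = 1.403136×10^6 s: μ = 4π²r³/T² = 1.26757×10^8 km³/s².
The Hohmann ellipse has a_t = (r₁ + r₂)/2 = 1.0176×10^6 km.
The periapsis of the transfer ellipse is at r = 1.862×10^5 km.
Applying v² = μ(2/r − 1/a_t): v = 35.17 km/s.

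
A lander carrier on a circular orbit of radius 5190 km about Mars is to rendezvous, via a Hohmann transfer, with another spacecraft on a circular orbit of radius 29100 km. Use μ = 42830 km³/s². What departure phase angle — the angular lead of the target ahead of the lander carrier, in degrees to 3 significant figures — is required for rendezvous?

φ = 98.6°

Semi-major axis of the transfer orbit: a_t = (5190 + 29100)/2 = 17145 km.
Transfer time t = π√(a_t³/μ) = 34078.6 s.
Target angular speed ω₂ = √(μ/r₂³) = 4.16903×10^-5 rad/s.
Angle swept by the target during transfer: ω₂·t = 1.4207 rad = 81.40°.
Arrival is 180° from departure on the ellipse, so φ = 180° − 81.40° = 98.6°.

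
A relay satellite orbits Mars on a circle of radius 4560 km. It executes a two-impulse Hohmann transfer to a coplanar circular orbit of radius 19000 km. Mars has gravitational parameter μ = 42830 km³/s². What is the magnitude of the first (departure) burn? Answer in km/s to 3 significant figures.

Δv₁ = 0.827 km/s

Semi-major axis of the transfer orbit: a_t = (4560 + 19000)/2 = 11780 km.
Circular speed at r = 4560 km: v_c = √(μ/r) = 3.0647 km/s.
Vis-viva on the transfer ellipse at r = 4560 km gives v_t = √[μ(2/r − 1/a_t)] = 3.8922 km/s.
Δv₁ = |v_t − v_c| = |3.8922 − 3.0647| = 0.8275 km/s.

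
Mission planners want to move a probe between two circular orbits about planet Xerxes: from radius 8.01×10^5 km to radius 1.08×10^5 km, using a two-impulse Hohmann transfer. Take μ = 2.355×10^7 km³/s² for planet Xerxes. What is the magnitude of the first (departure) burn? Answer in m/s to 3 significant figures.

Δv₁ = 2780 m/s

Semi-major axis of the transfer orbit: a_t = (8.010×10^5 + 1.080×10^5)/2 = 4.545×10^5 km.
Circular speed at r = 8.010×10^5 km: v_c = √(μ/r) = 5.422 km/s.
Vis-viva on the transfer ellipse at r = 8.010×10^5 km gives v_t = √[μ(2/r − 1/a_t)] = 2.643 km/s.
Δv₁ = |v_t − v_c| = |2.643 − 5.422| = 2.779 km/s.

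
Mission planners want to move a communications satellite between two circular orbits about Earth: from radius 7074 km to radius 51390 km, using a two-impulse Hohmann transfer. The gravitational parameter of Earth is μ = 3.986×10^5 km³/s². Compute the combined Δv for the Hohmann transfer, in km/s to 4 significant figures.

Δv = 3.861 km/s

The Hohmann ellipse has a_t = (r₁ + r₂)/2 = 29232 km.
Circular speed at r₁: v₁ = √(μ/r₁) = √(3.986×10^5/7074) = 7.5065 km/s.
Transfer-orbit speed at r₁ (vis-viva equation): v_p = √[μ(2/r₁ − 1/a_t)] = 9.9528 km/s.
First burn Δv₁ = |v_p − v₁| = 2.446 km/s.
Circular speed at r₂: v₂ = √(μ/r₂) = 2.785 km/s.
Transfer-orbit speed at r₂: v_a = √[μ(2/r₂ − 1/a_t)] = 1.370 km/s.
Second burn Δv₂ = |v₂ − v_a| = 1.415 km/s.
Total Δv = Δv₁ + Δv₂ = 3.861 km/s.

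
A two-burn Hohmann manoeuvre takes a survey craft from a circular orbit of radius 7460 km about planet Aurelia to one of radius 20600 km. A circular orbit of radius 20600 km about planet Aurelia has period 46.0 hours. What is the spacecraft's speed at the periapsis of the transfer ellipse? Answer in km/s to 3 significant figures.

From Kepler's third law T² = 4π²r³/μ at r = 20600 km, T = 46.0 hours = 46.0 × 3600 s = 1.656×10^5 s: μ = 4π²r³/T² = 12584.6 km³/s².
Semi-major axis of the transfer orbit: a_t = (7460 + 20600)/2 = 14030 km.
The periapsis of the transfer ellipse is at r = 7460 km.
Applying v² = μ(2/r − 1/a_t): v = 1.574 km/s.

v = 1.57 km/s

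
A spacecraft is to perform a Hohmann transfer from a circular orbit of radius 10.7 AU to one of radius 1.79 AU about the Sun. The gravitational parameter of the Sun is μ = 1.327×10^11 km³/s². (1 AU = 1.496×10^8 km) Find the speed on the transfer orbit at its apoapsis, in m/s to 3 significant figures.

v = 4870 m/s

In km: r₁ = 10.7 × 1.496×10^8 = 1.60072×10^9 km; r₂ = 1.79 × 1.496×10^8 = 2.67784×10^8 km.
The Hohmann ellipse has a_t = (r₁ + r₂)/2 = 9.34252×10^8 km.
The apoapsis of the transfer ellipse is at r = 1.60072×10^9 km.
Vis-viva: v = √[μ(2/r − 1/a_t)] = √[1.327×10^11 × (2/1.60072×10^9 − 1/9.34252×10^8)] = 4.875 km/s.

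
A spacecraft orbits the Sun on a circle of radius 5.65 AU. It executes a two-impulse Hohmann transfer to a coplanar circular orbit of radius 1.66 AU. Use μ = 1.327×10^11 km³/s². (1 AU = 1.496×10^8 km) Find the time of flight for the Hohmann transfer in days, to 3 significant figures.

t = 1280 days

In km: r₁ = 5.65 × 1.496×10^8 = 8.4524×10^8 km; r₂ = 1.66 × 1.496×10^8 = 2.48336×10^8 km.
Semi-major axis of the transfer orbit: a_t = (8.4524×10^8 + 2.48336×10^8)/2 = 5.46788×10^8 km.
By Kepler's third law the transfer-orbit period is T = 2π√(a_t³/μ), so t = T/2 = 1.103×10^8 s.
Converting: 1.103×10^8 s ÷ 86400 s/day = 1280 days.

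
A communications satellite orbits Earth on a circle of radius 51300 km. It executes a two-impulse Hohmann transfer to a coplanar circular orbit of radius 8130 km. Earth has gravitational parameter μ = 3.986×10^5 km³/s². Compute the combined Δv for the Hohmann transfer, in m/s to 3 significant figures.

Δv = 3530 m/s

Transfer-ellipse semi-major axis a_t = (r₁ + r₂)/2 = (51300 + 8130)/2 = 29715 km.
At r₁ the circular-orbit speed is v₁ = √(μ/r₁) = 2.78747 km/s.
Transfer-orbit speed at r₁ (v² = μ(2/r − 1/a)): v_a = √[μ(2/r₁ − 1/a_t)] = 1.45803 km/s.
First burn Δv₁ = |v_a − v₁| = 1.32944 km/s.
Circular speed at r₂: v₂ = √(μ/r₂) = 7.00202 km/s.
Transfer-orbit speed at r₂: v_p = √[μ(2/r₂ − 1/a_t)] = 9.20013 km/s.
Second burn Δv₂ = |v₂ − v_p| = 2.19811 km/s.
Total Δv = Δv₁ + Δv₂ = 3.528 km/s.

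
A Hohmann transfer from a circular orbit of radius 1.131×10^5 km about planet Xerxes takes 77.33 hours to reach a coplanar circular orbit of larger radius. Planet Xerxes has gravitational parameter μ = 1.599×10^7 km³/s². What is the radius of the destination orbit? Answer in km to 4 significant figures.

r₂ = 8.884×10^5 km

Transfer time t = 77.33 hours = 2.78388×10^5 s, and t = π√(a_t³/μ).
So a_t = (μ t²/π²)^(1/3) = (1.599×10^7 × (2.78388×10^5)² / π²)^(1/3) = 5.0074×10^5 km.
Since a_t = (r₁ + r₂)/2, r₂ = 2a_t − r₁ = 2×5.0074×10^5 − 1.131×10^5 = 8.8838×10^5 km.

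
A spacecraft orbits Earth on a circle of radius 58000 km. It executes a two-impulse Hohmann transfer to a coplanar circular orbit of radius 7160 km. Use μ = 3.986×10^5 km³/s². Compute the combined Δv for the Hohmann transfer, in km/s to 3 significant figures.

Δv = 3.89 km/s

The Hohmann ellipse has a_t = (r₁ + r₂)/2 = 32580 km.
At r₁ the circular-orbit speed is v₁ = √(μ/r₁) = 2.622 km/s.
Transfer-orbit speed at r₁ (v² = μ(2/r − 1/a)): v_a = √[μ(2/r₁ − 1/a_t)] = 1.229 km/s.
First burn Δv₁ = |v_a − v₁| = 1.393 km/s.
At r₂, v₂ = √(μ/r₂) = 7.461 km/s.
Transfer-orbit speed at r₂: v_p = √[μ(2/r₂ − 1/a_t)] = 9.955 km/s.
Second burn Δv₂ = |v₂ − v_p| = 2.494 km/s.
Total Δv = Δv₁ + Δv₂ = 3.887 km/s.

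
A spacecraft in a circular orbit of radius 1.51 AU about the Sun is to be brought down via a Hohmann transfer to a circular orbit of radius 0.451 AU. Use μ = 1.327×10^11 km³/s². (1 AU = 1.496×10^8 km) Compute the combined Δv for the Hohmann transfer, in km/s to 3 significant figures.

In km: r₁ = 1.51 × 1.496×10^8 = 2.25896×10^8 km; r₂ = 0.451 × 1.496×10^8 = 6.74696×10^7 km.
Semi-major axis of the transfer orbit: a_t = (2.25896×10^8 + 6.74696×10^7)/2 = 1.466828×10^8 km.
At r₁ the circular-orbit speed is v₁ = √(μ/r₁) = 24.237 km/s.
On the transfer ellipse at r₁, vis-viva equation gives v_a = √[μ(2/r₁ − 1/a_t)] = 16.438 km/s.
First burn Δv₁ = |v_a − v₁| = 7.799 km/s.
Circular speed at r₂: v₂ = √(μ/r₂) = 44.35 km/s.
Transfer-orbit speed at r₂: v_p = √[μ(2/r₂ − 1/a_t)] = 55.04 km/s.
Second burn Δv₂ = |v₂ − v_p| = 10.69 km/s.
Δv = Δv₁ + Δv₂ = 7.799 + 10.69 = 18.49 km/s.

Δv = 18.5 km/s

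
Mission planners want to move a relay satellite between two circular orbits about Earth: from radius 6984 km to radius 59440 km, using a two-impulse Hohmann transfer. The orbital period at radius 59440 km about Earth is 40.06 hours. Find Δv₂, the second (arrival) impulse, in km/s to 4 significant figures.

Δv₂ = 1.402 km/s

From Kepler's third law T² = 4π²r³/μ at r = 59440 km, T = 40.06 hours = 40.06 × 3600 s = 1.44216×10^5 s: μ = 4π²r³/T² = 3.98629×10^5 km³/s².
Semi-major axis of the transfer orbit: a_t = (6984 + 59440)/2 = 33212 km.
On the circular orbit at r = 59440 km, v_c = √(μ/r) = 2.590 km/s.
Transfer-orbit speed at the same r (vis-viva, a = a_t): v_t = √[μ(2/r − 1/a_t)] = 1.188 km/s.
Δv₂ = |v_t − v_c| = |1.188 − 2.590| = 1.402 km/s.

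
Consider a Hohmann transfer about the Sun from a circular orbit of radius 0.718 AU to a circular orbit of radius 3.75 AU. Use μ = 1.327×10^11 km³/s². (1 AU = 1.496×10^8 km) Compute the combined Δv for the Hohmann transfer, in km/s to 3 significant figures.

Δv = 17.1 km/s

In km: r₁ = 0.718 × 1.496×10^8 = 1.074128×10^8 km; r₂ = 3.75 × 1.496×10^8 = 5.610×10^8 km.
Transfer-ellipse semi-major axis a_t = (r₁ + r₂)/2 = (1.074128×10^8 + 5.610×10^8)/2 = 3.342064×10^8 km.
Circular speed at r₁: v₁ = √(μ/r₁) = √(1.327×10^11/1.074128×10^8) = 35.15 km/s.
On the transfer ellipse at r₁, vis-viva gives v_p = √[μ(2/r₁ − 1/a_t)] = 45.54 km/s.
First burn Δv₁ = |v_p − v₁| = 10.39 km/s.
At r₂, v₂ = √(μ/r₂) = 15.38 km/s.
Transfer-orbit speed at r₂: v_a = √[μ(2/r₂ − 1/a_t)] = 8.719 km/s.
Second burn Δv₂ = |v₂ − v_a| = 6.661 km/s.
Δv = Δv₁ + Δv₂ = 10.39 + 6.661 = 17.05 km/s.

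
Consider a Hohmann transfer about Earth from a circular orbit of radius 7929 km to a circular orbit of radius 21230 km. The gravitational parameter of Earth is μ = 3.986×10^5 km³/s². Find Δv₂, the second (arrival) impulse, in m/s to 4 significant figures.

Δv₂ = 1138 m/s

The Hohmann ellipse has a_t = (r₁ + r₂)/2 = 14579.5 km.
On the circular orbit at r = 21230 km, v_c = √(μ/r) = 4.333 km/s.
Transfer-orbit speed at the same r (vis-viva, a = a_t): v_t = √[μ(2/r − 1/a_t)] = 3.195 km/s.
Δv₂ = |v_t − v_c| = |3.195 − 4.333| = 1.138 km/s.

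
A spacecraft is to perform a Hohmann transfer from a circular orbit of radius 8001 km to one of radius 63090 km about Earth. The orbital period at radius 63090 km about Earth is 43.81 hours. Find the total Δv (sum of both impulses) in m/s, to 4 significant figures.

From Kepler's third law T² = 4π²r³/μ at r = 63090 km, T = 43.81 hours = 43.81 × 3600 s = 1.57716×10^5 s: μ = 4π²r³/T² = 3.98556×10^5 km³/s².
The Hohmann ellipse has a_t = (r₁ + r₂)/2 = 35545.5 km.
Circular speed at r₁: v₁ = √(μ/r₁) = √(3.98556×10^5/8001) = 7.058 km/s.
On the transfer ellipse at r₁, v² = μ(2/r − 1/a) gives v_p = √[μ(2/r₁ − 1/a_t)] = 9.403 km/s.
First burn Δv₁ = |v_p − v₁| = 2.345 km/s.
Circular speed at r₂: v₂ = √(μ/r₂) = 2.513 km/s.
Transfer-orbit speed at r₂: v_a = √[μ(2/r₂ − 1/a_t)] = 1.192 km/s.
Second burn Δv₂ = |v₂ − v_a| = 1.321 km/s.
Δv = Δv₁ + Δv₂ = 2.345 + 1.321 = 3.666 km/s.

Δv = 3666 m/s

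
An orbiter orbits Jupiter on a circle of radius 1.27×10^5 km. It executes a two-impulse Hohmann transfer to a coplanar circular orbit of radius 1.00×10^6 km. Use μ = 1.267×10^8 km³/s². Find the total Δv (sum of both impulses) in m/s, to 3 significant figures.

Semi-major axis of the transfer orbit: a_t = (1.270×10^5 + 1.000×10^6)/2 = 5.635×10^5 km.
At r₁ the circular-orbit speed is v₁ = √(μ/r₁) = 31.59 km/s.
Transfer-orbit speed at r₁ (v² = μ(2/r − 1/a)): v_p = √[μ(2/r₁ − 1/a_t)] = 42.08 km/s.
First burn Δv₁ = |v_p − v₁| = 10.49 km/s.
At r₂, v₂ = √(μ/r₂) = 11.256 km/s.
Transfer-orbit speed at r₂: v_a = √[μ(2/r₂ − 1/a_t)] = 5.3437 km/s.
Second burn Δv₂ = |v₂ − v_a| = 5.912 km/s.
Total Δv = Δv₁ + Δv₂ = 16.40 km/s.

Δv = 16400 m/s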